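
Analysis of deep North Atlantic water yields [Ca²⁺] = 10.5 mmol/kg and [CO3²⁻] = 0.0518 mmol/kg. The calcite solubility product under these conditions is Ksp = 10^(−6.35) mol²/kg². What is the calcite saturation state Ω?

Ksp = 10^(−6.35) = 4.467×10^-7
Ω = [Ca²⁺][CO3²⁻]/Ksp = (10.5×10^-3)(0.0518×10^-3) / 4.467×10^-7 = 1.22

Ω = 1.22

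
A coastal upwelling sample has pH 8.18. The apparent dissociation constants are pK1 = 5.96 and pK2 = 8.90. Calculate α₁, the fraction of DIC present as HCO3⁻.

α₁ = 1 / (1 + [H⁺]/K1 + K2/[H⁺]) = 1 / (1 + 10^-2.22 + 10^-0.72)
   = 1 / (1 + 0.0060256 + 0.19055) = 1/1.1966 = 0.8357

α₁ = 0.836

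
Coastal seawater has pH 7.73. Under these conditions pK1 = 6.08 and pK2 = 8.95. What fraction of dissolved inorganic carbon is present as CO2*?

α₀ = 1 / (1 + K1/[H⁺] + K1K2/[H⁺]²) = 1 / (1 + 10^+1.65 + 10^+0.43)
   = 1 / (1 + 44.668 + 2.6915) = 1/48.360 = 0.02068

α₀ = 0.0207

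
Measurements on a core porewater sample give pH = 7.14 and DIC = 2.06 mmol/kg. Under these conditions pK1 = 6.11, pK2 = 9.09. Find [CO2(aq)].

[CO2*] = 0.174 mmol/kg

α₀ = 1 / (1 + K1/[H⁺] + K1K2/[H⁺]²) = 1 / (1 + 10^+1.03 + 10^-0.92)
   = 1 / (1 + 10.715 + 0.12023) = 1/11.835 = 0.08449
[CO2*] = α₀ × DIC = 0.08449 × 2.06 = 0.174 mmol/kg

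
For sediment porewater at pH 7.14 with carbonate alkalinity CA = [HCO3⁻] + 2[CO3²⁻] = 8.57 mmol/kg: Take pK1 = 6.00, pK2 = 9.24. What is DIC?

DIC = 9.11 mmol/kg

CA = [HCO3⁻] + 2[CO3²⁻] = (α₁ + 2α₂)·DIC
At pH 7.14: [H⁺]/K1 = 10^-1.14 = 0.072444, K2/[H⁺] = 10^-2.10 = 0.0079433
α₁ = 1/(1 + 0.072444 + 0.0079433) = 1/1.0804 = 0.9256; α₂ = α₁·K2/[H⁺] = 0.007352
α₁ + 2α₂ = 0.9403
DIC = CA / (α₁ + 2α₂) = 8.57 / 0.9403 = 9.11 mmol/kg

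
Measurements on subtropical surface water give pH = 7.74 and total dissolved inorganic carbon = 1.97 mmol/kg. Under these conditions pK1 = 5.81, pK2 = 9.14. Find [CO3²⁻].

[CO3²⁻] = 0.0746 mmol/kg

α₂ = 1 / (1 + [H⁺]/K2 + [H⁺]²/(K1K2)) = 1 / (1 + 10^+1.40 + 10^-0.53)
   = 1 / (1 + 25.119 + 0.29512) = 1/26.414 = 0.03786
[CO3²⁻] = α₂ × DIC = 0.03786 × 1.97 = 0.0746 mmol/kg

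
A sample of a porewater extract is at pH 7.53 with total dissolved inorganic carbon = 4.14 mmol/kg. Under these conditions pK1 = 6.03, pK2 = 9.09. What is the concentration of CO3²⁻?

[CO3²⁻] = 0.108 mmol/kg

α₂ = 1 / (1 + [H⁺]/K2 + [H⁺]²/(K1K2)) = 1 / (1 + 10^+1.56 + 10^+0.06)
   = 1 / (1 + 36.308 + 1.1482) = 1/38.456 = 0.02600
[CO3²⁻] = α₂ × DIC = 0.02600 × 4.14 = 0.108 mmol/kg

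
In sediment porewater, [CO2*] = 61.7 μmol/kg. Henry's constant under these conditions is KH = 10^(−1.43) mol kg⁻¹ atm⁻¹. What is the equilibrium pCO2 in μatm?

KH = 10^(−1.43) = 3.715×10^-2 mol kg⁻¹ atm⁻¹
pCO2 = [CO2*]/KH = 61.7×10^-6 / 3.715×10^-2 = 1.66×10^-3 atm = 1660 μatm

pCO2 = 1660 μatm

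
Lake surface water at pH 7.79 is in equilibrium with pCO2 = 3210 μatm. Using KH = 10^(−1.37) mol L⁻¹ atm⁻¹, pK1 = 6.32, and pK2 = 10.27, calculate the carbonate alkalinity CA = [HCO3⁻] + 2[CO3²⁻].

CA = 4.07 mmol/L

[CO2*] = KH · pCO2 = 10^(−1.37) × 3210×10^-6 = 1.369×10^-4 mol/L
α₀ = 1/(1 + K1/[H⁺] + K1K2/[H⁺]²) = 1/(1 + 10^+1.47 + 10^-1.01) = 0.03267
DIC = [CO2*]/α₀ = 1.369×10^-4 / 0.03267 = 4.191 mmol/L
CA = (α₁ + 2α₂)·DIC = (0.9641 + 2×0.003193) × 4.191 = 4.07 mmol/L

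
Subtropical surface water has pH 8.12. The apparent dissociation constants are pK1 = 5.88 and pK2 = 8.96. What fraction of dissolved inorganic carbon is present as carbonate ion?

α₂ = 0.126

α₂ = 1 / (1 + [H⁺]/K2 + [H⁺]²/(K1K2)) = 1 / (1 + 10^+0.84 + 10^-1.40)
   = 1 / (1 + 6.9183 + 0.039811) = 1/7.9581 = 0.1257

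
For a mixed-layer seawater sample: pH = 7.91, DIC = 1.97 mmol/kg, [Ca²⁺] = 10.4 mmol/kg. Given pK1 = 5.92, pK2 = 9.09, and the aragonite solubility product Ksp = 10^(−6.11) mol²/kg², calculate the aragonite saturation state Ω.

Ω = 1.62

α₂ = 1 / (1 + [H⁺]/K2 + [H⁺]²/(K1K2)) = 1 / (1 + 10^+1.18 + 10^-0.81)
   = 1 / (1 + 15.136 + 0.15488) = 1/16.290 = 0.06139
[CO3²⁻] = α₂ × DIC = 0.06139 × 1.97 = 0.1209 mmol/kg
Ksp = 10^(−6.11) = 7.762×10^-7
Ω = [Ca²⁺][CO3²⁻]/Ksp = (10.4×10^-3)(1.209×10^-4) / 7.762×10^-7 = 1.62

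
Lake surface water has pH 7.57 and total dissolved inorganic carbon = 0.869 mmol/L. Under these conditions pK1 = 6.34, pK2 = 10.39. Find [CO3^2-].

α₂ = 1 / (1 + [H⁺]/K2 + [H⁺]²/(K1K2)) = 1 / (1 + 10^+2.82 + 10^+1.59)
   = 1 / (1 + 660.69 + 38.905) = 1/700.60 = 0.001427
[CO3²⁻] = α₂ × DIC = 0.001427 × 0.869 = 0.00124 mmol/L = 1.24 μmol/L

[CO3²⁻] = 1.24 μmol/L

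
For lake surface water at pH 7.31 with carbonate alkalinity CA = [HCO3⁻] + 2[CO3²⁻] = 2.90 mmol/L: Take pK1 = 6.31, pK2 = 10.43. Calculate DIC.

DIC = 3.19 mmol/L

CA = [HCO3⁻] + 2[CO3²⁻] = (α₁ + 2α₂)·DIC
At pH 7.31: [H⁺]/K1 = 10^-1.00 = 0.10000, K2/[H⁺] = 10^-3.12 = 0.00075858
α₁ = 1/(1 + 0.10000 + 0.00075858) = 1/1.1008 = 0.9085; α₂ = α₁·K2/[H⁺] = 0.0006891
α₁ + 2α₂ = 0.9098
DIC = CA / (α₁ + 2α₂) = 2.90 / 0.9098 = 3.19 mmol/L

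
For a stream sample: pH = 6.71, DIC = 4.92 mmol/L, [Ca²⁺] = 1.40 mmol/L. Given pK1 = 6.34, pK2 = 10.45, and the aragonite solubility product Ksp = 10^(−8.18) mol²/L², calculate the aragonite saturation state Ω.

Ω = 0.133

α₂ = 1 / (1 + [H⁺]/K2 + [H⁺]²/(K1K2)) = 1 / (1 + 10^+3.74 + 10^+3.37)
   = 1 / (1 + 5495.4 + 2344.2) = 1/7840.6 = 0.0001275
[CO3²⁻] = α₂ × DIC = 0.0001275 × 4.92 = 0.0006275 mmol/L = 0.6275 μmol/L
Ksp = 10^(−8.18) = 6.607×10^-9
Ω = [Ca²⁺][CO3²⁻]/Ksp = (1.40×10^-3)(6.275×10^-7) / 6.607×10^-9 = 0.133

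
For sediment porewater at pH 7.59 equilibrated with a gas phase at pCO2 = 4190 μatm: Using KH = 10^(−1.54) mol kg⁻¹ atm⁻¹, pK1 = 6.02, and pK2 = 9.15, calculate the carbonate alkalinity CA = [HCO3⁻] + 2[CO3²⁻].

[CO2*] = KH · pCO2 = 10^(−1.54) × 4190×10^-6 = 1.208×10^-4 mol/kg
α₀ = 1/(1 + K1/[H⁺] + K1K2/[H⁺]²) = 1/(1 + 10^+1.57 + 10^+0.01) = 0.02553
DIC = [CO2*]/α₀ = 1.208×10^-4 / 0.02553 = 4.734 mmol/kg
CA = (α₁ + 2α₂)·DIC = (0.9484 + 2×0.02612) × 4.734 = 4.74 mmol/kg

CA = 4.74 mmol/kg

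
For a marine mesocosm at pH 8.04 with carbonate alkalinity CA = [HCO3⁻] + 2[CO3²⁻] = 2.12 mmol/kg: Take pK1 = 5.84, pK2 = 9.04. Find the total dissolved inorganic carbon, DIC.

CA = [HCO3⁻] + 2[CO3²⁻] = (α₁ + 2α₂)·DIC
At pH 8.04: [H⁺]/K1 = 10^-2.20 = 0.0063096, K2/[H⁺] = 10^-1.00 = 0.10000
α₁ = 1/(1 + 0.0063096 + 0.10000) = 1/1.1063 = 0.9039; α₂ = α₁·K2/[H⁺] = 0.09039
α₁ + 2α₂ = 1.0847
DIC = CA / (α₁ + 2α₂) = 2.12 / 1.0847 = 1.95 mmol/kg

DIC = 1.95 mmol/kg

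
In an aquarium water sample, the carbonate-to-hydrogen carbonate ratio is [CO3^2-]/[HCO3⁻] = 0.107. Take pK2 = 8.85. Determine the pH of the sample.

From K2 = [H⁺][CO3^2-]/[HCO3⁻]:  pH = pK2 + log₁₀([CO3^2-]/[HCO3⁻])
log₁₀(0.107) = -0.971
pH = 8.85 + (-0.971) = 7.88

pH = 7.88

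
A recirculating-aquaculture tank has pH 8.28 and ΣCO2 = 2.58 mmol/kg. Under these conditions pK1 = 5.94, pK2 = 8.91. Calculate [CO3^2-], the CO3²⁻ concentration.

α₂ = 1 / (1 + [H⁺]/K2 + [H⁺]²/(K1K2)) = 1 / (1 + 10^+0.63 + 10^-1.71)
   = 1 / (1 + 4.2658 + 0.019498) = 1/5.2853 = 0.1892
[CO3²⁻] = α₂ × DIC = 0.1892 × 2.58 = 0.488 mmol/kg

[CO3²⁻] = 0.488 mmol/kg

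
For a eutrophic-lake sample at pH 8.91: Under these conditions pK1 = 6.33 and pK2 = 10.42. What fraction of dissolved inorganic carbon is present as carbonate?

α₂ = 1 / (1 + [H⁺]/K2 + [H⁺]²/(K1K2)) = 1 / (1 + 10^+1.51 + 10^-1.07)
   = 1 / (1 + 32.359 + 0.085114) = 1/33.444 = 0.02990

α₂ = 0.0299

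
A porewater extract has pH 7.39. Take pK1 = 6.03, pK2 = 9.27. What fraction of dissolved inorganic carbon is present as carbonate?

α₂ = 0.0125

α₂ = 1 / (1 + [H⁺]/K2 + [H⁺]²/(K1K2)) = 1 / (1 + 10^+1.88 + 10^+0.52)
   = 1 / (1 + 75.858 + 3.3113) = 1/80.169 = 0.01247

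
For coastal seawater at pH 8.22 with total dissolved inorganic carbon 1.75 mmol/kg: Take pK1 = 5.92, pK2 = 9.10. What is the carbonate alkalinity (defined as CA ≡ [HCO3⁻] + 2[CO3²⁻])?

CA = [HCO3⁻] + 2[CO3²⁻] = (α₁ + 2α₂)·DIC
At pH 8.22: [H⁺]/K1 = 10^-2.30 = 0.0050119, K2/[H⁺] = 10^-0.88 = 0.13183
α₁ = 1/(1 + 0.0050119 + 0.13183) = 1/1.1368 = 0.8796; α₂ = α₁·K2/[H⁺] = 0.1160
α₁ + 2α₂ = 1.1115
CA = 1.1115 × 1.75 = 1.95 mmol/kg

CA = 1.95 mmol/kg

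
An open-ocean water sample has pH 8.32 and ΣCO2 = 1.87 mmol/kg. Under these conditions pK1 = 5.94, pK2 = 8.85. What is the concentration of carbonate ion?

[CO3²⁻] = 0.425 mmol/kg

α₂ = 1 / (1 + [H⁺]/K2 + [H⁺]²/(K1K2)) = 1 / (1 + 10^+0.53 + 10^-1.85)
   = 1 / (1 + 3.3884 + 0.014125) = 1/4.4026 = 0.2271
[CO3²⁻] = α₂ × DIC = 0.2271 × 1.87 = 0.425 mmol/kg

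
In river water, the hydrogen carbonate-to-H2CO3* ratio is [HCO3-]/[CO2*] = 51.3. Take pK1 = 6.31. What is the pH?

pH = 8.02

From K1 = [H⁺][HCO3-]/[CO2*]:  pH = pK1 + log₁₀([HCO3-]/[CO2*])
log₁₀(51.3) = +1.710
pH = 6.31 + (+1.710) = 8.02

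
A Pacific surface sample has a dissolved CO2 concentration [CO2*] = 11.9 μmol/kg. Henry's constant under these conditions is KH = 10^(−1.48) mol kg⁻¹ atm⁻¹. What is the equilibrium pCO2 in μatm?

pCO2 = 359 μatm

KH = 10^(−1.48) = 3.311×10^-2 mol kg⁻¹ atm⁻¹
pCO2 = [CO2*]/KH = 11.9×10^-6 / 3.311×10^-2 = 3.59×10^-4 atm = 359 μatm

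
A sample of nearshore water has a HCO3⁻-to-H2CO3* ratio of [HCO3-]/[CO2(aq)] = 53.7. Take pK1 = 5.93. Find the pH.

From K1 = [H⁺][HCO3-]/[CO2(aq)]:  pH = pK1 + log₁₀([HCO3-]/[CO2(aq)])
log₁₀(53.7) = +1.730
pH = 5.93 + (+1.730) = 7.66

pH = 7.66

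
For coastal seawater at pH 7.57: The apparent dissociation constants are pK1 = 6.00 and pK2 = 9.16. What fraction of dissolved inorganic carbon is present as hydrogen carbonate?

α₁ = 0.950

α₁ = 1 / (1 + [H⁺]/K1 + K2/[H⁺]) = 1 / (1 + 10^-1.57 + 10^-1.59)
   = 1 / (1 + 0.026915 + 0.025704) = 1/1.0526 = 0.9500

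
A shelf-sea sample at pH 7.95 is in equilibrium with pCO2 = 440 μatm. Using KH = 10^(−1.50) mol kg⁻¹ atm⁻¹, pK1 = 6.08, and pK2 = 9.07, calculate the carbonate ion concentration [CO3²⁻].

[CO3²⁻] = 0.0782 mmol/kg

[CO2*] = KH · pCO2 = 10^(−1.50) × 440×10^-6 = 1.391×10^-5 mol/kg
α₀ = 1/(1 + K1/[H⁺] + K1K2/[H⁺]²) = 1/(1 + 10^+1.87 + 10^+0.75) = 0.01238
DIC = [CO2*]/α₀ = 1.391×10^-5 / 0.01238 = 1.124 mmol/kg
[CO3²⁻] = α₂·DIC; α₂ = 0.06964, so [CO3²⁻] = 0.06964 × 1.124 = 0.0782 mmol/kg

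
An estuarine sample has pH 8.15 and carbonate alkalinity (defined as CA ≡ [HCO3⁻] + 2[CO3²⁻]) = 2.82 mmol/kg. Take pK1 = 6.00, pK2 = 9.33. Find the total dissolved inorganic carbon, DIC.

CA = [HCO3⁻] + 2[CO3²⁻] = (α₁ + 2α₂)·DIC
At pH 8.15: [H⁺]/K1 = 10^-2.15 = 0.0070795, K2/[H⁺] = 10^-1.18 = 0.066069
α₁ = 1/(1 + 0.0070795 + 0.066069) = 1/1.0731 = 0.9318; α₂ = α₁·K2/[H⁺] = 0.06157
α₁ + 2α₂ = 1.0550
DIC = CA / (α₁ + 2α₂) = 2.82 / 1.0550 = 2.67 mmol/kg

DIC = 2.67 mmol/kg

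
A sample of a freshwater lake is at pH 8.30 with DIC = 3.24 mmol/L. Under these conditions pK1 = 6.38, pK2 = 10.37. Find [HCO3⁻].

α₁ = 1 / (1 + [H⁺]/K1 + K2/[H⁺]) = 1 / (1 + 10^-1.92 + 10^-2.07)
   = 1 / (1 + 0.012023 + 0.0085114) = 1/1.0205 = 0.9799
[HCO3⁻] = α₁ × DIC = 0.9799 × 3.24 = 3.17 mmol/L

[HCO3⁻] = 3.17 mmol/L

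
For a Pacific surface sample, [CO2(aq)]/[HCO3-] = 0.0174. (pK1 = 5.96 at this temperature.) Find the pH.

pH = 7.72

From K1 = [H⁺][HCO3-]/[CO2(aq)]:  pH = pK1 − log₁₀([CO2(aq)]/[HCO3-])
log₁₀(0.0174) = -1.759
pH = 5.96 − (-1.759) = 7.72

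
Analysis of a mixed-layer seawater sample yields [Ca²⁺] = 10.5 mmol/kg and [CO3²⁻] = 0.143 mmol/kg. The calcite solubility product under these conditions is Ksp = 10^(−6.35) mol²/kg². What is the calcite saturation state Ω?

Ksp = 10^(−6.35) = 4.467×10^-7
Ω = [Ca²⁺][CO3²⁻]/Ksp = (10.5×10^-3)(0.143×10^-3) / 4.467×10^-7 = 3.36

Ω = 3.36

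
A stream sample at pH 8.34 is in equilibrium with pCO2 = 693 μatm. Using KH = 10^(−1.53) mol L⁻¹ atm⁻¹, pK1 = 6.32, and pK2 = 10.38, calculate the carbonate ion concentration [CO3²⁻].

[CO2*] = KH · pCO2 = 10^(−1.53) × 693×10^-6 = 2.045×10^-5 mol/L
α₀ = 1/(1 + K1/[H⁺] + K1K2/[H⁺]²) = 1/(1 + 10^+2.02 + 10^-0.02) = 0.009375
DIC = [CO2*]/α₀ = 2.045×10^-5 / 0.009375 = 2.182 mmol/L
[CO3²⁻] = α₂·DIC; α₂ = 0.008953, so [CO3²⁻] = 0.008953 × 2.182 = 0.0195 mmol/L = 19.5 μmol/L

[CO3²⁻] = 19.5 μmol/L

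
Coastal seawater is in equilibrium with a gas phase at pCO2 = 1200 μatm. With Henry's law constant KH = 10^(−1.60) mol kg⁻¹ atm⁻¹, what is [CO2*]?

[CO2*] = 30.1 μmol/kg

KH = 10^(−1.60) = 2.512×10^-2 mol kg⁻¹ atm⁻¹
[CO2*] = KH · pCO2 = 2.512×10^-2 × 1200×10^-6 atm = 3.01×10^-5 mol/kg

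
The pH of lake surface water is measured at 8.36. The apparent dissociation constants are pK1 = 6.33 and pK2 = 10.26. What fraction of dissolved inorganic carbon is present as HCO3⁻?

α₁ = 0.979

α₁ = 1 / (1 + [H⁺]/K1 + K2/[H⁺]) = 1 / (1 + 10^-2.03 + 10^-1.90)
   = 1 / (1 + 0.0093325 + 0.012589) = 1/1.0219 = 0.9785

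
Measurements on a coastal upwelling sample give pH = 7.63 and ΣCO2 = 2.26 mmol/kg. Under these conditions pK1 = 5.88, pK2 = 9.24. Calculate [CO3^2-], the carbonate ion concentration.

[CO3²⁻] = 0.0532 mmol/kg

α₂ = 1 / (1 + [H⁺]/K2 + [H⁺]²/(K1K2)) = 1 / (1 + 10^+1.61 + 10^-0.14)
   = 1 / (1 + 40.738 + 0.72444) = 1/42.462 = 0.02355
[CO3²⁻] = α₂ × DIC = 0.02355 × 2.26 = 0.0532 mmol/kg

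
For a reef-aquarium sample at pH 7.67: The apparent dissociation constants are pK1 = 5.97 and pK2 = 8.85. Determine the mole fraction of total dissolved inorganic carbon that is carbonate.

α₂ = 0.0608

α₂ = 1 / (1 + [H⁺]/K2 + [H⁺]²/(K1K2)) = 1 / (1 + 10^+1.18 + 10^-0.52)
   = 1 / (1 + 15.136 + 0.30200) = 1/16.438 = 0.06084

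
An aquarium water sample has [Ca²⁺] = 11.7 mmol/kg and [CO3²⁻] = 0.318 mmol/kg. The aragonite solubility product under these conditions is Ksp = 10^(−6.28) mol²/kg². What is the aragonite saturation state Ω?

Ksp = 10^(−6.28) = 5.248×10^-7
Ω = [Ca²⁺][CO3²⁻]/Ksp = (11.7×10^-3)(0.318×10^-3) / 5.248×10^-7 = 7.09

Ω = 7.09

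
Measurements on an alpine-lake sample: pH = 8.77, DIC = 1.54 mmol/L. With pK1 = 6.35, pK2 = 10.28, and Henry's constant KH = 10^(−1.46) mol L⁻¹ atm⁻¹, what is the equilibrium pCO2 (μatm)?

pCO2 = 163 μatm

α₀ = 1 / (1 + K1/[H⁺] + K1K2/[H⁺]²) = 1 / (1 + 10^+2.42 + 10^+0.91)
   = 1 / (1 + 263.03 + 8.1283) = 1/272.16 = 0.003674
[CO2*] = α₀ × DIC = 0.003674 × 1.54 = 0.005659 mmol/L = 5.659 μmol/L
pCO2 = [CO2*]/KH = 5.659×10^-6 / 3.467×10^-2 = 163 μatm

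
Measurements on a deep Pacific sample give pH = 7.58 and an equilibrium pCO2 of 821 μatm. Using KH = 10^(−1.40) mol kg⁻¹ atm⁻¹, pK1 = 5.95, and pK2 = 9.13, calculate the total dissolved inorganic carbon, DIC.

DIC = 1.47 mmol/kg

[CO2*] = KH · pCO2 = 10^(−1.40) × 821×10^-6 = 3.268×10^-5 mol/kg
α₀ = 1/(1 + K1/[H⁺] + K1K2/[H⁺]²) = 1/(1 + 10^+1.63 + 10^+0.08) = 0.02229
DIC = [CO2*]/α₀ = 3.268×10^-5 / 0.02229 = 1.47 mmol/kg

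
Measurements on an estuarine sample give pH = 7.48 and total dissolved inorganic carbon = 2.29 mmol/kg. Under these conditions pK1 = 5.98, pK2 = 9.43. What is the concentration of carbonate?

[CO3²⁻] = 0.0246 mmol/kg

α₂ = 1 / (1 + [H⁺]/K2 + [H⁺]²/(K1K2)) = 1 / (1 + 10^+1.95 + 10^+0.45)
   = 1 / (1 + 89.125 + 2.8184) = 1/92.943 = 0.01076
[CO3²⁻] = α₂ × DIC = 0.01076 × 2.29 = 0.0246 mmol/kg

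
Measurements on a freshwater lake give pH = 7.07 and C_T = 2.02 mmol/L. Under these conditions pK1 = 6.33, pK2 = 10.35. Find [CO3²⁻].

[CO3²⁻] = 0.897 μmol/L

α₂ = 1 / (1 + [H⁺]/K2 + [H⁺]²/(K1K2)) = 1 / (1 + 10^+3.28 + 10^+2.54)
   = 1 / (1 + 1905.5 + 346.74) = 1/2253.2 = 0.0004438
[CO3²⁻] = α₂ × DIC = 0.0004438 × 2.02 = 0.000897 mmol/L = 0.897 μmol/L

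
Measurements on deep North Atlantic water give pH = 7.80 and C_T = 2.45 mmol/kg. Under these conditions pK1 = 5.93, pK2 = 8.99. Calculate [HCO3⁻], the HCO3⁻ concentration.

α₁ = 1 / (1 + [H⁺]/K1 + K2/[H⁺]) = 1 / (1 + 10^-1.87 + 10^-1.19)
   = 1 / (1 + 0.013490 + 0.064565) = 1/1.0781 = 0.9276
[HCO3⁻] = α₁ × DIC = 0.9276 × 2.45 = 2.27 mmol/kg

[HCO3⁻] = 2.27 mmol/kg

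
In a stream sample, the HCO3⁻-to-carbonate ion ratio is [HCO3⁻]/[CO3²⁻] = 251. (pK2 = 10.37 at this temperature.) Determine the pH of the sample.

pH = 7.97

From K2 = [H⁺][CO3²⁻]/[HCO3⁻]:  pH = pK2 − log₁₀([HCO3⁻]/[CO3²⁻])
log₁₀(251) = +2.400
pH = 10.37 − (+2.400) = 7.97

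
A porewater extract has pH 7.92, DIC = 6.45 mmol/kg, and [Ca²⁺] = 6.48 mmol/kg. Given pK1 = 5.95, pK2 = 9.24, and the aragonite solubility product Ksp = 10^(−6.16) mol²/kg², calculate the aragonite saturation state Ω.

α₂ = 1 / (1 + [H⁺]/K2 + [H⁺]²/(K1K2)) = 1 / (1 + 10^+1.32 + 10^-0.65)
   = 1 / (1 + 20.893 + 0.22387) = 1/22.117 = 0.04521
[CO3²⁻] = α₂ × DIC = 0.04521 × 6.45 = 0.2916 mmol/kg
Ksp = 10^(−6.16) = 6.918×10^-7
Ω = [Ca²⁺][CO3²⁻]/Ksp = (6.48×10^-3)(2.916×10^-4) / 6.918×10^-7 = 2.73

Ω = 2.73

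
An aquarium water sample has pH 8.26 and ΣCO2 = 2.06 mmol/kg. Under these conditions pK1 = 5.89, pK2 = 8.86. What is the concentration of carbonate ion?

[CO3²⁻] = 0.412 mmol/kg

α₂ = 1 / (1 + [H⁺]/K2 + [H⁺]²/(K1K2)) = 1 / (1 + 10^+0.60 + 10^-1.77)
   = 1 / (1 + 3.9811 + 0.016982) = 1/4.9981 = 0.2001
[CO3²⁻] = α₂ × DIC = 0.2001 × 2.06 = 0.412 mmol/kg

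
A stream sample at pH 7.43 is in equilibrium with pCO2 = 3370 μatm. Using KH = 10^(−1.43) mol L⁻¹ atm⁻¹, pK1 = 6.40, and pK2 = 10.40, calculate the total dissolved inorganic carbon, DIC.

DIC = 1.47 mmol/L

[CO2*] = KH · pCO2 = 10^(−1.43) × 3370×10^-6 = 1.252×10^-4 mol/L
α₀ = 1/(1 + K1/[H⁺] + K1K2/[H⁺]²) = 1/(1 + 10^+1.03 + 10^-1.94) = 0.08528
DIC = [CO2*]/α₀ = 1.252×10^-4 / 0.08528 = 1.47 mmol/L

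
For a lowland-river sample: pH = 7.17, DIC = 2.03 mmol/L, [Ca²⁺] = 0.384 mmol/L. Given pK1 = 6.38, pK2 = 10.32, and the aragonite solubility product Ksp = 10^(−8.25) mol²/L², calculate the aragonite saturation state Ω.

α₂ = 1 / (1 + [H⁺]/K2 + [H⁺]²/(K1K2)) = 1 / (1 + 10^+3.15 + 10^+2.36)
   = 1 / (1 + 1412.5 + 229.09) = 1/1642.6 = 0.0006088
[CO3²⁻] = α₂ × DIC = 0.0006088 × 2.03 = 0.001236 mmol/L = 1.236 μmol/L
Ksp = 10^(−8.25) = 5.623×10^-9
Ω = [Ca²⁺][CO3²⁻]/Ksp = (0.384×10^-3)(1.236×10^-6) / 5.623×10^-9 = 0.0844

Ω = 0.0844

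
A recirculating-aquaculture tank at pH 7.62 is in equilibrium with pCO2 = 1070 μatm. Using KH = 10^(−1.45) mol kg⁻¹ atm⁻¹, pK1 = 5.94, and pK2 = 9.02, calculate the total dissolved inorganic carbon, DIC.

[CO2*] = KH · pCO2 = 10^(−1.45) × 1070×10^-6 = 3.797×10^-5 mol/kg
α₀ = 1/(1 + K1/[H⁺] + K1K2/[H⁺]²) = 1/(1 + 10^+1.68 + 10^+0.28) = 0.01970
DIC = [CO2*]/α₀ = 3.797×10^-5 / 0.01970 = 1.93 mmol/kg

DIC = 1.93 mmol/kg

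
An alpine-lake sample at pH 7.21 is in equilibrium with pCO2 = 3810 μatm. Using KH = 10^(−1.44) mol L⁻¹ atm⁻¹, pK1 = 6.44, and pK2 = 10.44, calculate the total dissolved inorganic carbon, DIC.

DIC = 0.953 mmol/L

[CO2*] = KH · pCO2 = 10^(−1.44) × 3810×10^-6 = 1.383×10^-4 mol/L
α₀ = 1/(1 + K1/[H⁺] + K1K2/[H⁺]²) = 1/(1 + 10^+0.77 + 10^-2.46) = 0.1451
DIC = [CO2*]/α₀ = 1.383×10^-4 / 0.1451 = 0.953 mmol/L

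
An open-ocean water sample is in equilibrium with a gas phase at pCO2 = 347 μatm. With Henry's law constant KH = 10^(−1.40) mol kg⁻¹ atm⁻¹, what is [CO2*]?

[CO2*] = 13.8 μmol/kg

KH = 10^(−1.40) = 3.981×10^-2 mol kg⁻¹ atm⁻¹
[CO2*] = KH · pCO2 = 3.981×10^-2 × 347×10^-6 atm = 1.38×10^-5 mol/kg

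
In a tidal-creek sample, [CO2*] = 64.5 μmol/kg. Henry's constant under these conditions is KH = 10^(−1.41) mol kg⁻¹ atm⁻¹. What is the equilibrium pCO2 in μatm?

pCO2 = 1660 μatm

KH = 10^(−1.41) = 3.890×10^-2 mol kg⁻¹ atm⁻¹
pCO2 = [CO2*]/KH = 64.5×10^-6 / 3.890×10^-2 = 1.66×10^-3 atm = 1660 μatm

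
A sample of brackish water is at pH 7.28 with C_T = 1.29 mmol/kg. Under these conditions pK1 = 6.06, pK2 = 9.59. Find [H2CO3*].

[CO2*] = 0.0730 mmol/kg

α₀ = 1 / (1 + K1/[H⁺] + K1K2/[H⁺]²) = 1 / (1 + 10^+1.22 + 10^-1.09)
   = 1 / (1 + 16.596 + 0.081283) = 1/17.677 = 0.05657
[CO2*] = α₀ × DIC = 0.05657 × 1.29 = 0.0730 mmol/kg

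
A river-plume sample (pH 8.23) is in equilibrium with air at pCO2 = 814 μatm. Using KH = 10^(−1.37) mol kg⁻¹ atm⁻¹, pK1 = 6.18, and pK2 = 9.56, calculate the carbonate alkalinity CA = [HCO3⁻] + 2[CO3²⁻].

CA = 4.26 mmol/kg

[CO2*] = KH · pCO2 = 10^(−1.37) × 814×10^-6 = 3.472×10^-5 mol/kg
α₀ = 1/(1 + K1/[H⁺] + K1K2/[H⁺]²) = 1/(1 + 10^+2.05 + 10^+0.72) = 0.008442
DIC = [CO2*]/α₀ = 3.472×10^-5 / 0.008442 = 4.113 mmol/kg
CA = (α₁ + 2α₂)·DIC = (0.9473 + 2×0.04431) × 4.113 = 4.26 mmol/kg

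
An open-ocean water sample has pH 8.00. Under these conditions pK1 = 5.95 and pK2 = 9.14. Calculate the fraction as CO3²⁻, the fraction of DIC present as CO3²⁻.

α₂ = 0.0670

α₂ = 1 / (1 + [H⁺]/K2 + [H⁺]²/(K1K2)) = 1 / (1 + 10^+1.14 + 10^-0.91)
   = 1 / (1 + 13.804 + 0.12303) = 1/14.927 = 0.06699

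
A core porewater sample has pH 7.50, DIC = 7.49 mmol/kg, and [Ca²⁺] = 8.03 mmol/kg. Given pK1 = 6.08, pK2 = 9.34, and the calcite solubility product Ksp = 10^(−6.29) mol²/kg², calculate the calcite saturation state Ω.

Ω = 1.61

α₂ = 1 / (1 + [H⁺]/K2 + [H⁺]²/(K1K2)) = 1 / (1 + 10^+1.84 + 10^+0.42)
   = 1 / (1 + 69.183 + 2.6303) = 1/72.813 = 0.01373
[CO3²⁻] = α₂ × DIC = 0.01373 × 7.49 = 0.1029 mmol/kg
Ksp = 10^(−6.29) = 5.129×10^-7
Ω = [Ca²⁺][CO3²⁻]/Ksp = (8.03×10^-3)(1.029×10^-4) / 5.129×10^-7 = 1.61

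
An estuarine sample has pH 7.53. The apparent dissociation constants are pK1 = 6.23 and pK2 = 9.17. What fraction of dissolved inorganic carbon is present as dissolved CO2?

α₀ = 1 / (1 + K1/[H⁺] + K1K2/[H⁺]²) = 1 / (1 + 10^+1.30 + 10^-0.34)
   = 1 / (1 + 19.953 + 0.45709) = 1/21.410 = 0.04671

α₀ = 0.0467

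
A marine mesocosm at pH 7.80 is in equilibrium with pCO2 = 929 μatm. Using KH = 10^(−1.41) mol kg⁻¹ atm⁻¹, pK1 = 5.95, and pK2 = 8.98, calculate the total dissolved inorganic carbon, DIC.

DIC = 2.76 mmol/kg

[CO2*] = KH · pCO2 = 10^(−1.41) × 929×10^-6 = 3.614×10^-5 mol/kg
α₀ = 1/(1 + K1/[H⁺] + K1K2/[H⁺]²) = 1/(1 + 10^+1.85 + 10^+0.67) = 0.01308
DIC = [CO2*]/α₀ = 3.614×10^-5 / 0.01308 = 2.76 mmol/kg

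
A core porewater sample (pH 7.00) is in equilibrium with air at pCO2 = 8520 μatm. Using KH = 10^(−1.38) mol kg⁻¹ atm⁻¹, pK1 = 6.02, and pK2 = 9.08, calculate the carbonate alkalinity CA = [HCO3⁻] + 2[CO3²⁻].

CA = 3.45 mmol/kg

[CO2*] = KH · pCO2 = 10^(−1.38) × 8520×10^-6 = 3.552×10^-4 mol/kg
α₀ = 1/(1 + K1/[H⁺] + K1K2/[H⁺]²) = 1/(1 + 10^+0.98 + 10^-1.10) = 0.09408
DIC = [CO2*]/α₀ = 3.552×10^-4 / 0.09408 = 3.775 mmol/kg
CA = (α₁ + 2α₂)·DIC = (0.8984 + 2×0.007473) × 3.775 = 3.45 mmol/kg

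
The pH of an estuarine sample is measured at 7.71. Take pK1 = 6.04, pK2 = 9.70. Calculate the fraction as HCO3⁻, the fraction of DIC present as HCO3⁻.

α₁ = 0.969

α₁ = 1 / (1 + [H⁺]/K1 + K2/[H⁺]) = 1 / (1 + 10^-1.67 + 10^-1.99)
   = 1 / (1 + 0.021380 + 0.010233) = 1/1.0316 = 0.9694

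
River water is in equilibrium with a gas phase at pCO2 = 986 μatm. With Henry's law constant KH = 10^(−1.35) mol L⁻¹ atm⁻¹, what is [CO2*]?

[CO2*] = 44.0 μmol/L

KH = 10^(−1.35) = 4.467×10^-2 mol L⁻¹ atm⁻¹
[CO2*] = KH · pCO2 = 4.467×10^-2 × 986×10^-6 atm = 4.40×10^-5 mol/L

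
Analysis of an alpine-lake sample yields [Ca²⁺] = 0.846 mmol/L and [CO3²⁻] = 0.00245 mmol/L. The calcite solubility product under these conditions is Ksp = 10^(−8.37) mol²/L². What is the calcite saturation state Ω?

Ksp = 10^(−8.37) = 4.266×10^-9
Ω = [Ca²⁺][CO3²⁻]/Ksp = (0.846×10^-3)(0.00245×10^-3) / 4.266×10^-9 = 0.486

Ω = 0.486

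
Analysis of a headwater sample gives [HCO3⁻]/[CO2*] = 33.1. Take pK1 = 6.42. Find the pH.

pH = 7.94

From K1 = [H⁺][HCO3⁻]/[CO2*]:  pH = pK1 + log₁₀([HCO3⁻]/[CO2*])
log₁₀(33.1) = +1.520
pH = 6.42 + (+1.520) = 7.94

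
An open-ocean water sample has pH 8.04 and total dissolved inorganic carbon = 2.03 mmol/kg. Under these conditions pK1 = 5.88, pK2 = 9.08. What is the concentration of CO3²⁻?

α₂ = 1 / (1 + [H⁺]/K2 + [H⁺]²/(K1K2)) = 1 / (1 + 10^+1.04 + 10^-1.12)
   = 1 / (1 + 10.965 + 0.075858) = 1/12.041 = 0.08305
[CO3²⁻] = α₂ × DIC = 0.08305 × 2.03 = 0.169 mmol/kg

[CO3²⁻] = 0.169 mmol/kg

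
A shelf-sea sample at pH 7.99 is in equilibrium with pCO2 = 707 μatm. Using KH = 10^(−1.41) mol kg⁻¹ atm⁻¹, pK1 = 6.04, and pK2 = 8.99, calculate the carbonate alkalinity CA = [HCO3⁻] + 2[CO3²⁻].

CA = 2.94 mmol/kg

[CO2*] = KH · pCO2 = 10^(−1.41) × 707×10^-6 = 2.751×10^-5 mol/kg
α₀ = 1/(1 + K1/[H⁺] + K1K2/[H⁺]²) = 1/(1 + 10^+1.95 + 10^+0.95) = 0.01010
DIC = [CO2*]/α₀ = 2.751×10^-5 / 0.01010 = 2.724 mmol/kg
CA = (α₁ + 2α₂)·DIC = (0.8999 + 2×0.08999) × 2.724 = 2.94 mmol/kg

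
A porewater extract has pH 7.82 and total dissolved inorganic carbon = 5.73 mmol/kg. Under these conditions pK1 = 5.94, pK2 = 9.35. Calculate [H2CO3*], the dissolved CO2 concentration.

α₀ = 1 / (1 + K1/[H⁺] + K1K2/[H⁺]²) = 1 / (1 + 10^+1.88 + 10^+0.35)
   = 1 / (1 + 75.858 + 2.2387) = 1/79.096 = 0.01264
[CO2*] = α₀ × DIC = 0.01264 × 5.73 = 0.0724 mmol/kg

[CO2*] = 0.0724 mmol/kg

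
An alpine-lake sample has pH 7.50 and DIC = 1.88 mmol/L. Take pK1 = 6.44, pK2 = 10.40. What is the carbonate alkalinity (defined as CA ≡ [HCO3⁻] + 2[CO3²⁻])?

CA = 1.73 mmol/L

CA = [HCO3⁻] + 2[CO3²⁻] = (α₁ + 2α₂)·DIC
At pH 7.50: [H⁺]/K1 = 10^-1.06 = 0.087096, K2/[H⁺] = 10^-2.90 = 0.0012589
α₁ = 1/(1 + 0.087096 + 0.0012589) = 1/1.0884 = 0.9188; α₂ = α₁·K2/[H⁺] = 0.001157
α₁ + 2α₂ = 0.9211
CA = 0.9211 × 1.88 = 1.73 mmol/L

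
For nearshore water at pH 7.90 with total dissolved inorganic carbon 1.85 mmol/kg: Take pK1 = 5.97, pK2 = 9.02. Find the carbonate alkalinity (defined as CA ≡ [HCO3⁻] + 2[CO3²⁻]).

CA = [HCO3⁻] + 2[CO3²⁻] = (α₁ + 2α₂)·DIC
At pH 7.90: [H⁺]/K1 = 10^-1.93 = 0.011749, K2/[H⁺] = 10^-1.12 = 0.075858
α₁ = 1/(1 + 0.011749 + 0.075858) = 1/1.0876 = 0.9194; α₂ = α₁·K2/[H⁺] = 0.06975
α₁ + 2α₂ = 1.0589
CA = 1.0589 × 1.85 = 1.96 mmol/kg

CA = 1.96 mmol/kg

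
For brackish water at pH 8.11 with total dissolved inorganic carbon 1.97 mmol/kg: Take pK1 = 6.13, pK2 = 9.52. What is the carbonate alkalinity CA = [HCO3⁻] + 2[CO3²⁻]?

CA = [HCO3⁻] + 2[CO3²⁻] = (α₁ + 2α₂)·DIC
At pH 8.11: [H⁺]/K1 = 10^-1.98 = 0.010471, K2/[H⁺] = 10^-1.41 = 0.038905
α₁ = 1/(1 + 0.010471 + 0.038905) = 1/1.0494 = 0.9529; α₂ = α₁·K2/[H⁺] = 0.03707
α₁ + 2α₂ = 1.0271
CA = 1.0271 × 1.97 = 2.02 mmol/kg

CA = 2.02 mmol/kg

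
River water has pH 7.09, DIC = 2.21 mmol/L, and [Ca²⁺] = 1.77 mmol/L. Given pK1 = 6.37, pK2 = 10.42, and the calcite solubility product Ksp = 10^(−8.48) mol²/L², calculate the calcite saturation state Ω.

Ω = 0.464

α₂ = 1 / (1 + [H⁺]/K2 + [H⁺]²/(K1K2)) = 1 / (1 + 10^+3.33 + 10^+2.61)
   = 1 / (1 + 2138.0 + 407.38) = 1/2546.3 = 0.0003927
[CO3²⁻] = α₂ × DIC = 0.0003927 × 2.21 = 0.0008679 mmol/L = 0.8679 μmol/L
Ksp = 10^(−8.48) = 3.311×10^-9
Ω = [Ca²⁺][CO3²⁻]/Ksp = (1.77×10^-3)(8.679×10^-7) / 3.311×10^-9 = 0.464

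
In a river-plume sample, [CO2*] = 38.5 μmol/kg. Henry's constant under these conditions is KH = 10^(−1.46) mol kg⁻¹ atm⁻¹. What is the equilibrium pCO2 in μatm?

pCO2 = 1110 μatm

KH = 10^(−1.46) = 3.467×10^-2 mol kg⁻¹ atm⁻¹
pCO2 = [CO2*]/KH = 38.5×10^-6 / 3.467×10^-2 = 1.11×10^-3 atm = 1110 μatm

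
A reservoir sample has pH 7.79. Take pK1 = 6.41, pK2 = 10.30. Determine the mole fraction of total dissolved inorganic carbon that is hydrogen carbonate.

α₁ = 1 / (1 + [H⁺]/K1 + K2/[H⁺]) = 1 / (1 + 10^-1.38 + 10^-2.51)
   = 1 / (1 + 0.041687 + 0.0030903) = 1/1.0448 = 0.9571

α₁ = 0.957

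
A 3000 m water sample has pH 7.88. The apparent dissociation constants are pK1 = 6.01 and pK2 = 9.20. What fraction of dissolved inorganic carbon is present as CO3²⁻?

α₂ = 1 / (1 + [H⁺]/K2 + [H⁺]²/(K1K2)) = 1 / (1 + 10^+1.32 + 10^-0.55)
   = 1 / (1 + 20.893 + 0.28184) = 1/22.175 = 0.04510

α₂ = 0.0451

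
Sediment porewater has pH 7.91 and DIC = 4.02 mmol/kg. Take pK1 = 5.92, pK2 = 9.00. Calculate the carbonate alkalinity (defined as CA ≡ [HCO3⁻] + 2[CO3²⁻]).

CA = [HCO3⁻] + 2[CO3²⁻] = (α₁ + 2α₂)·DIC
At pH 7.91: [H⁺]/K1 = 10^-1.99 = 0.010233, K2/[H⁺] = 10^-1.09 = 0.081283
α₁ = 1/(1 + 0.010233 + 0.081283) = 1/1.0915 = 0.9162; α₂ = α₁·K2/[H⁺] = 0.07447
α₁ + 2α₂ = 1.0651
CA = 1.0651 × 4.02 = 4.28 mmol/kg

CA = 4.28 mmol/kg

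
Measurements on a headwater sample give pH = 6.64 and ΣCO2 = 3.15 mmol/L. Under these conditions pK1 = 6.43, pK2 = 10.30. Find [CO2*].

α₀ = 1 / (1 + K1/[H⁺] + K1K2/[H⁺]²) = 1 / (1 + 10^+0.21 + 10^-3.45)
   = 1 / (1 + 1.6218 + 0.00035481) = 1/2.6222 = 0.3814
[CO2*] = α₀ × DIC = 0.3814 × 3.15 = 1.20 mmol/L

[CO2*] = 1.20 mmol/L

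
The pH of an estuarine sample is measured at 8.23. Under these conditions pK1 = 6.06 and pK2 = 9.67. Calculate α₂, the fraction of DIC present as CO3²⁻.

α₂ = 1 / (1 + [H⁺]/K2 + [H⁺]²/(K1K2)) = 1 / (1 + 10^+1.44 + 10^-0.73)
   = 1 / (1 + 27.542 + 0.18621) = 1/28.728 = 0.03481

α₂ = 0.0348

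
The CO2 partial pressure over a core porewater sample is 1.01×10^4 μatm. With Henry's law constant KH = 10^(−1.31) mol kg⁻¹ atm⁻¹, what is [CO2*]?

[CO2*] = 495 μmol/kg

KH = 10^(−1.31) = 4.898×10^-2 mol kg⁻¹ atm⁻¹
[CO2*] = KH · pCO2 = 4.898×10^-2 × 1.01×10^4×10^-6 atm = 4.95×10^-4 mol/kg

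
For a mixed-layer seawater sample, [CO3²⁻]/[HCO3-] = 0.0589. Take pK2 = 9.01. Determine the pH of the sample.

From K2 = [H⁺][CO3²⁻]/[HCO3-]:  pH = pK2 + log₁₀([CO3²⁻]/[HCO3-])
log₁₀(0.0589) = -1.230
pH = 9.01 + (-1.230) = 7.78

pH = 7.78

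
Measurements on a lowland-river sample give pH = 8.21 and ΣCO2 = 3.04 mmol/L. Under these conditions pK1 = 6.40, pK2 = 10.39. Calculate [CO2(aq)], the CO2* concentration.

α₀ = 1 / (1 + K1/[H⁺] + K1K2/[H⁺]²) = 1 / (1 + 10^+1.81 + 10^-0.37)
   = 1 / (1 + 64.565 + 0.42658) = 1/65.992 = 0.01515
[CO2*] = α₀ × DIC = 0.01515 × 3.04 = 0.0461 mmol/L

[CO2*] = 0.0461 mmol/L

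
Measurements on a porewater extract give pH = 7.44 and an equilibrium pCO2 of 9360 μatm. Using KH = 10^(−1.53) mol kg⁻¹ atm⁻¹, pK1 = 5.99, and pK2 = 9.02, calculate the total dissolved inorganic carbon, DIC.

[CO2*] = KH · pCO2 = 10^(−1.53) × 9360×10^-6 = 2.762×10^-4 mol/kg
α₀ = 1/(1 + K1/[H⁺] + K1K2/[H⁺]²) = 1/(1 + 10^+1.45 + 10^-0.13) = 0.03342
DIC = [CO2*]/α₀ = 2.762×10^-4 / 0.03342 = 8.27 mmol/kg

DIC = 8.27 mmol/kg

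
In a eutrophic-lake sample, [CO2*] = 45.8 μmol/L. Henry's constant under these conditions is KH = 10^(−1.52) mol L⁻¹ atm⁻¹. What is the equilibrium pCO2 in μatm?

pCO2 = 1520 μatm

KH = 10^(−1.52) = 3.020×10^-2 mol L⁻¹ atm⁻¹
pCO2 = [CO2*]/KH = 45.8×10^-6 / 3.020×10^-2 = 1.52×10^-3 atm = 1520 μatm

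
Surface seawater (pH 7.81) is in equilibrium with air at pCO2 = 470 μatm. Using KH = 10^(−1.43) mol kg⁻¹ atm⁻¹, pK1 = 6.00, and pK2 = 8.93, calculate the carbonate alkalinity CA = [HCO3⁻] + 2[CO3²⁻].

[CO2*] = KH · pCO2 = 10^(−1.43) × 470×10^-6 = 1.746×10^-5 mol/kg
α₀ = 1/(1 + K1/[H⁺] + K1K2/[H⁺]²) = 1/(1 + 10^+1.81 + 10^+0.69) = 0.01419
DIC = [CO2*]/α₀ = 1.746×10^-5 / 0.01419 = 1.230 mmol/kg
CA = (α₁ + 2α₂)·DIC = (0.9163 + 2×0.06951) × 1.230 = 1.30 mmol/kg

CA = 1.30 mmol/kg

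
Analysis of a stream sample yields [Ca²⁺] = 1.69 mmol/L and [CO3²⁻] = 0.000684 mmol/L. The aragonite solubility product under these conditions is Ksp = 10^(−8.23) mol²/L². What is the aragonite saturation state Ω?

Ksp = 10^(−8.23) = 5.888×10^-9
Ω = [Ca²⁺][CO3²⁻]/Ksp = (1.69×10^-3)(0.000684×10^-3) / 5.888×10^-9 = 0.196

Ω = 0.196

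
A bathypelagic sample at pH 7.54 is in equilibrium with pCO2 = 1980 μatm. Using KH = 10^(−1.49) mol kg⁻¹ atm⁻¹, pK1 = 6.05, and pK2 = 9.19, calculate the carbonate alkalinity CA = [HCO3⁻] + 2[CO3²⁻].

CA = 2.07 mmol/kg

[CO2*] = KH · pCO2 = 10^(−1.49) × 1980×10^-6 = 6.407×10^-5 mol/kg
α₀ = 1/(1 + K1/[H⁺] + K1K2/[H⁺]²) = 1/(1 + 10^+1.49 + 10^-0.16) = 0.03068
DIC = [CO2*]/α₀ = 6.407×10^-5 / 0.03068 = 2.088 mmol/kg
CA = (α₁ + 2α₂)·DIC = (0.9481 + 2×0.02123) × 2.088 = 2.07 mmol/kg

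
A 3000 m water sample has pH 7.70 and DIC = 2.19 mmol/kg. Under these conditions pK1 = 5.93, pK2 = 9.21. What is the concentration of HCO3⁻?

[HCO3⁻] = 2.09 mmol/kg

α₁ = 1 / (1 + [H⁺]/K1 + K2/[H⁺]) = 1 / (1 + 10^-1.77 + 10^-1.51)
   = 1 / (1 + 0.016982 + 0.030903) = 1/1.0479 = 0.9543
[HCO3⁻] = α₁ × DIC = 0.9543 × 2.19 = 2.09 mmol/kg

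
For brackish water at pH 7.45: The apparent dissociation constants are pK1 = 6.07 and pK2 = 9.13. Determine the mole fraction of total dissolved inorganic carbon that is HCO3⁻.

α₁ = 1 / (1 + [H⁺]/K1 + K2/[H⁺]) = 1 / (1 + 10^-1.38 + 10^-1.68)
   = 1 / (1 + 0.041687 + 0.020893) = 1/1.0626 = 0.9411

α₁ = 0.941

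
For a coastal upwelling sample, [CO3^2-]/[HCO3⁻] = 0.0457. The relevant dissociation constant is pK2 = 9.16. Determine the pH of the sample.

pH = 7.82

From K2 = [H⁺][CO3^2-]/[HCO3⁻]:  pH = pK2 + log₁₀([CO3^2-]/[HCO3⁻])
log₁₀(0.0457) = -1.340
pH = 9.16 + (-1.340) = 7.82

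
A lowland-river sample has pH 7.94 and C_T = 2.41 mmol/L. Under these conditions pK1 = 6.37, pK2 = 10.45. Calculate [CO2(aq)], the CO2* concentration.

[CO2*] = 0.0630 mmol/L

α₀ = 1 / (1 + K1/[H⁺] + K1K2/[H⁺]²) = 1 / (1 + 10^+1.57 + 10^-0.94)
   = 1 / (1 + 37.154 + 0.11482) = 1/38.268 = 0.02613
[CO2*] = α₀ × DIC = 0.02613 × 2.41 = 0.0630 mmol/L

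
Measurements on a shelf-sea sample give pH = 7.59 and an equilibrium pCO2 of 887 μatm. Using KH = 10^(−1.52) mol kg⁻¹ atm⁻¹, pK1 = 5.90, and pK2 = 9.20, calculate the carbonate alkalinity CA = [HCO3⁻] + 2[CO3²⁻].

[CO2*] = KH · pCO2 = 10^(−1.52) × 887×10^-6 = 2.679×10^-5 mol/kg
α₀ = 1/(1 + K1/[H⁺] + K1K2/[H⁺]²) = 1/(1 + 10^+1.69 + 10^+0.08) = 0.01954
DIC = [CO2*]/α₀ = 2.679×10^-5 / 0.01954 = 1.371 mmol/kg
CA = (α₁ + 2α₂)·DIC = (0.9570 + 2×0.02349) × 1.371 = 1.38 mmol/kg

CA = 1.38 mmol/kg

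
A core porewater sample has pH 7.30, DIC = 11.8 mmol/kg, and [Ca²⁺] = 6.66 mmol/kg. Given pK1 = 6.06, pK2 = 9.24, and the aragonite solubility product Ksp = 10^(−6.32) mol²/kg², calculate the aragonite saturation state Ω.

α₂ = 1 / (1 + [H⁺]/K2 + [H⁺]²/(K1K2)) = 1 / (1 + 10^+1.94 + 10^+0.70)
   = 1 / (1 + 87.096 + 5.0119) = 1/93.108 = 0.01074
[CO3²⁻] = α₂ × DIC = 0.01074 × 11.8 = 0.1267 mmol/kg
Ksp = 10^(−6.32) = 4.786×10^-7
Ω = [Ca²⁺][CO3²⁻]/Ksp = (6.66×10^-3)(1.267×10^-4) / 4.786×10^-7 = 1.76

Ω = 1.76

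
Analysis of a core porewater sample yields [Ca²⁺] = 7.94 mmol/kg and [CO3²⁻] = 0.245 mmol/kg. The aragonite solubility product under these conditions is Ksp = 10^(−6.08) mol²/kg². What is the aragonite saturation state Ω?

Ksp = 10^(−6.08) = 8.318×10^-7
Ω = [Ca²⁺][CO3²⁻]/Ksp = (7.94×10^-3)(0.245×10^-3) / 8.318×10^-7 = 2.34

Ω = 2.34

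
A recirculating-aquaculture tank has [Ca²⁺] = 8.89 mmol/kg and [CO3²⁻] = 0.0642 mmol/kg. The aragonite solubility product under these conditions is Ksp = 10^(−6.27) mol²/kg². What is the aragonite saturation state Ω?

Ω = 1.06

Ksp = 10^(−6.27) = 5.370×10^-7
Ω = [Ca²⁺][CO3²⁻]/Ksp = (8.89×10^-3)(0.0642×10^-3) / 5.370×10^-7 = 1.06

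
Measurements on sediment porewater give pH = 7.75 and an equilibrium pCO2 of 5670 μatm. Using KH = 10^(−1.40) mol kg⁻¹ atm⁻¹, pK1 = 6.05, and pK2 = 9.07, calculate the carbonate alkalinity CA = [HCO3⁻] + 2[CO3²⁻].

[CO2*] = KH · pCO2 = 10^(−1.40) × 5670×10^-6 = 2.257×10^-4 mol/kg
α₀ = 1/(1 + K1/[H⁺] + K1K2/[H⁺]²) = 1/(1 + 10^+1.70 + 10^+0.38) = 0.01869
DIC = [CO2*]/α₀ = 2.257×10^-4 / 0.01869 = 12.08 mmol/kg
CA = (α₁ + 2α₂)·DIC = (0.9365 + 2×0.04482) × 12.08 = 12.4 mmol/kg

CA = 12.4 mmol/kg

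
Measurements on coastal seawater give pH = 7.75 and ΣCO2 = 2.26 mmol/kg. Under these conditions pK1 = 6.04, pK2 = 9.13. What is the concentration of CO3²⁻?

[CO3²⁻] = 0.0888 mmol/kg

α₂ = 1 / (1 + [H⁺]/K2 + [H⁺]²/(K1K2)) = 1 / (1 + 10^+1.38 + 10^-0.33)
   = 1 / (1 + 23.988 + 0.46774) = 1/25.456 = 0.03928
[CO3²⁻] = α₂ × DIC = 0.03928 × 2.26 = 0.0888 mmol/kg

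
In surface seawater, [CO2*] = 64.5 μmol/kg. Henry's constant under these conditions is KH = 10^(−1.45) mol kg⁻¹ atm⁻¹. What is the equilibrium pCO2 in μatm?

KH = 10^(−1.45) = 3.548×10^-2 mol kg⁻¹ atm⁻¹
pCO2 = [CO2*]/KH = 64.5×10^-6 / 3.548×10^-2 = 1.82×10^-3 atm = 1820 μatm

pCO2 = 1820 μatm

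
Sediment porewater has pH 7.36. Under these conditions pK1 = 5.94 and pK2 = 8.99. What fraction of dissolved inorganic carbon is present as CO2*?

α₀ = 1 / (1 + K1/[H⁺] + K1K2/[H⁺]²) = 1 / (1 + 10^+1.42 + 10^-0.21)
   = 1 / (1 + 26.303 + 0.61660) = 1/27.919 = 0.03582

α₀ = 0.0358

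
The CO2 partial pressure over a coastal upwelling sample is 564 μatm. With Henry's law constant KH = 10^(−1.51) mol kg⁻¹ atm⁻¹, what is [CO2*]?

KH = 10^(−1.51) = 3.090×10^-2 mol kg⁻¹ atm⁻¹
[CO2*] = KH · pCO2 = 3.090×10^-2 × 564×10^-6 atm = 1.74×10^-5 mol/kg

[CO2*] = 17.4 μmol/kg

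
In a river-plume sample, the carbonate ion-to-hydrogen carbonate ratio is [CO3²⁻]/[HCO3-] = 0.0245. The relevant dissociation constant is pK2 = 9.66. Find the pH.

From K2 = [H⁺][CO3²⁻]/[HCO3-]:  pH = pK2 + log₁₀([CO3²⁻]/[HCO3-])
log₁₀(0.0245) = -1.611
pH = 9.66 + (-1.611) = 8.05

pH = 8.05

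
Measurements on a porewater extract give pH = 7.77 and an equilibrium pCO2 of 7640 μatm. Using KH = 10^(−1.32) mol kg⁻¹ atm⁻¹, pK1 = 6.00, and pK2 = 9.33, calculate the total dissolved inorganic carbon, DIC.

DIC = 22.5 mmol/kg

[CO2*] = KH · pCO2 = 10^(−1.32) × 7640×10^-6 = 3.657×10^-4 mol/kg
α₀ = 1/(1 + K1/[H⁺] + K1K2/[H⁺]²) = 1/(1 + 10^+1.77 + 10^+0.21) = 0.01626
DIC = [CO2*]/α₀ = 3.657×10^-4 / 0.01626 = 22.5 mmol/kg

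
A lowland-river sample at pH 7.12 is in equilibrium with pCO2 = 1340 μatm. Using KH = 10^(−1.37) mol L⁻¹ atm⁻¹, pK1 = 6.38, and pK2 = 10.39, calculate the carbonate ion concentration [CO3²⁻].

[CO2*] = KH · pCO2 = 10^(−1.37) × 1340×10^-6 = 5.716×10^-5 mol/L
α₀ = 1/(1 + K1/[H⁺] + K1K2/[H⁺]²) = 1/(1 + 10^+0.74 + 10^-2.53) = 0.1539
DIC = [CO2*]/α₀ = 5.716×10^-5 / 0.1539 = 0.3715 mmol/L
[CO3²⁻] = α₂·DIC; α₂ = 0.0004541, so [CO3²⁻] = 0.0004541 × 0.3715 = 0.000169 mmol/L = 0.169 μmol/L

[CO3²⁻] = 0.169 μmol/L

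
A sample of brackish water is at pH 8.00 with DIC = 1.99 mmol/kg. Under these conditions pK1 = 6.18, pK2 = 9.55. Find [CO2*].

[CO2*] = 0.0289 mmol/kg

α₀ = 1 / (1 + K1/[H⁺] + K1K2/[H⁺]²) = 1 / (1 + 10^+1.82 + 10^+0.27)
   = 1 / (1 + 66.069 + 1.8621) = 1/68.931 = 0.01451
[CO2*] = α₀ × DIC = 0.01451 × 1.99 = 0.0289 mmol/kg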